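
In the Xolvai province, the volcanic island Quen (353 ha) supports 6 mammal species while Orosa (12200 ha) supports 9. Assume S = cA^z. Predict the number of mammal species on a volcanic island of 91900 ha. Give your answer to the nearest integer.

11

z = ln(9/6) / ln(12200/353) = 0.4055 / 3.5427 = 0.1145
c = 6 / 353^0.1145 = 6 / 1.957 = 3.066
S₃ = 3.066 × 91900^0.1145 = 3.066 × 3.699 ≈ 11.34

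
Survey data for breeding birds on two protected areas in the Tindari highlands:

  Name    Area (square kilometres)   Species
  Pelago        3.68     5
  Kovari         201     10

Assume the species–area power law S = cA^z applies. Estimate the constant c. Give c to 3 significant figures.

3.99

z = ln(S₂/S₁) / ln(A₂/A₁) = ln(10/5) / ln(201/3.68) = 0.6931 / 4.0004 = 0.1733
c = S₁ / A₁^z = 5 / 3.68^0.1733 = 5 / 1.253 = 3.99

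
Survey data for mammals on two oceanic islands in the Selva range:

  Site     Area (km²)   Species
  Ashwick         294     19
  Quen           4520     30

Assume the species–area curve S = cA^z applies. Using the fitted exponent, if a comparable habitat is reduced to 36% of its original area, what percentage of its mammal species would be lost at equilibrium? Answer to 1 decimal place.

15.7%

z = ln(30/19) / ln(4520/294) = 0.4568 / 2.7327 = 0.1671
S_new/S_old = (A_new/A_old)^z = 0.36^0.1671 = exp(0.1671 × -1.0217) = 0.843
Fraction lost = 1 − 0.843 = 0.157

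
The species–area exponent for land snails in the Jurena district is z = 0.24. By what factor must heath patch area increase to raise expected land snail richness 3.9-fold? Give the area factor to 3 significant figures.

(A₂/A₁)^0.24 = 3.9, so A₂/A₁ = 3.9^(1/0.24) = 3.9^4.167
ln(A₂/A₁) = ln 3.9 / 0.24 = 1.3610 / 0.24 = 5.6707
A₂/A₁ = e^5.6707 ≈ 290.2

290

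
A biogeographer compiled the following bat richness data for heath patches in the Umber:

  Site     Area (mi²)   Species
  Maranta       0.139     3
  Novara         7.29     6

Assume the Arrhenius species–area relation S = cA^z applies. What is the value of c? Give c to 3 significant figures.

z = ln(S₂/S₁) / ln(A₂/A₁) = ln(6/3) / ln(7.29/0.139) = 0.6931 / 3.9598 = 0.1750
c = S₁ / A₁^z = 3 / 0.139^0.1750 = 3 / 0.7079 = 4.238

4.24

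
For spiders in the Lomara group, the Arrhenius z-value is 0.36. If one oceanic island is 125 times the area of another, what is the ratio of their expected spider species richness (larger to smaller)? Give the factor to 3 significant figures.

S₂/S₁ = (A₂/A₁)^z = 125^0.36
ln(S₂/S₁) = 0.36 × ln 125 = 0.36 × 4.8283 = 1.7382
S₂/S₁ = e^1.7382 ≈ 5.687

5.69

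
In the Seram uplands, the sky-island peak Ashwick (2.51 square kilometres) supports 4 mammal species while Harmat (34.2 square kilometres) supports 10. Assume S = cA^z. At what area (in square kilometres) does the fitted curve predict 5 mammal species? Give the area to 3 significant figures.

4.74 square kilometres

z = ln(10/4) / ln(34.2/2.51) = 0.9163 / 2.6119 = 0.3508
c = 4 / 2.51^0.3508 = 4 / 1.381 = 2.896
A = (5/2.896)^(1/0.3508) ⇒ ln A = ln(1.726)/0.3508 = 1.5564
A = e^1.5564 ≈ 4.742 square kilometres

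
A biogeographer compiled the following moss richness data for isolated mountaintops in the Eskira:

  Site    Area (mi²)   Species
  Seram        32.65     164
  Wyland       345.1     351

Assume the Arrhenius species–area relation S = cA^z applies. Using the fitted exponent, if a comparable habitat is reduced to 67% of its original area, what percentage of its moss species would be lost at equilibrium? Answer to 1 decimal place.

12.1%

z = ln(351/164) / ln(345.1/32.65) = 0.7609 / 2.3580 = 0.3227
S_new/S_old = (A_new/A_old)^z = 0.67^0.3227 = exp(0.3227 × -0.4005) = 0.8788
Fraction lost = 1 − 0.8788 = 0.1212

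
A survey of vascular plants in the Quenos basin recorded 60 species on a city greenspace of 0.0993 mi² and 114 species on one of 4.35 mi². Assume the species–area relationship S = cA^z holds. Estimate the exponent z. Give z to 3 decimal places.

0.170

Taking logs: ln S = ln c + z ln A, so z = (ln S₂ − ln S₁)/(ln A₂ − ln A₁).
z = ln(114/60) / ln(4.35/0.0993) = ln(1.9) / ln(43.81) = 0.6419 / 3.7798 = 0.1698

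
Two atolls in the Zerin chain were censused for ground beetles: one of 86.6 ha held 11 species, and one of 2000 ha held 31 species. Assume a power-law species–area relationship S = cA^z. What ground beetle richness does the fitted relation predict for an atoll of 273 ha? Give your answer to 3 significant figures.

z = ln(31/11) / ln(2000/86.6) = 1.0361 / 3.1396 = 0.3300
c = 11 / 86.6^0.3300 = 11 / 4.359 = 2.523
S₃ = 2.523 × 273^0.3300 = 2.523 × 6.367 ≈ 16.07

16.1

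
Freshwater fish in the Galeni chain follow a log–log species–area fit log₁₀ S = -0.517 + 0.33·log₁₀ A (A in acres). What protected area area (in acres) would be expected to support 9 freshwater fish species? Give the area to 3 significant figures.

9 = 0.3041 × A^0.33  ⇒  A^0.33 = 9/0.3041 = 29.6
ln A = ln(29.6) / 0.33 = 3.3877 / 0.33 = 10.2656
A = e^10.2656 ≈ 28728 acres

28700 acres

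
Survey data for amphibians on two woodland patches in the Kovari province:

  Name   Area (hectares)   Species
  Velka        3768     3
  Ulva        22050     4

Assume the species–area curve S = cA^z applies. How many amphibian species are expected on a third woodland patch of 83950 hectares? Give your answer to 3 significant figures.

z = ln(4/3) / ln(22050/3768) = 0.2877 / 1.7668 = 0.1628
c = 3 / 3768^0.1628 = 3 / 3.822 = 0.7849
S₃ = 0.7849 × 83950^0.1628 = 0.7849 × 6.335 ≈ 4.973

4.97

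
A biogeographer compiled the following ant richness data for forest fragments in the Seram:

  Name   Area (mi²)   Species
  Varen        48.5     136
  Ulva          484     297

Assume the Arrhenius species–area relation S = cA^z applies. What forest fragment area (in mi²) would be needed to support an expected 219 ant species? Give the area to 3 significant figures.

z = ln(297/136) / ln(484/48.5) = 0.7811 / 2.3005 = 0.3395
c = 136 / 48.5^0.3395 = 136 / 3.735 = 36.41
A = (219/36.41)^(1/0.3395) ⇒ ln A = ln(6.015)/0.3395 = 5.2848
A = e^5.2848 ≈ 197.3 mi²

197 mi²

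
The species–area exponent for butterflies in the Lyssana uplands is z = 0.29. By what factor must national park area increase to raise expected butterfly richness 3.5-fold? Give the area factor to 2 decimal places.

(A₂/A₁)^0.29 = 3.5, so A₂/A₁ = 3.5^(1/0.29) = 3.5^3.448
ln(A₂/A₁) = ln 3.5 / 0.29 = 1.2528 / 0.29 = 4.3199
A₂/A₁ = e^4.3199 ≈ 75.18

75.18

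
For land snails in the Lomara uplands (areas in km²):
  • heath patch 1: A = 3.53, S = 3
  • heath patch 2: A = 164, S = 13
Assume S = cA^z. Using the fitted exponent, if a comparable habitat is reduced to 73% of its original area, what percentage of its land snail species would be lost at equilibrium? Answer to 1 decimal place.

z = ln(13/3) / ln(164/3.53) = 1.4663 / 3.8386 = 0.3820
S_new/S_old = (A_new/A_old)^z = 0.73^0.3820 = exp(0.3820 × -0.3147) = 0.8867
Fraction lost = 1 − 0.8867 = 0.1133

11.3%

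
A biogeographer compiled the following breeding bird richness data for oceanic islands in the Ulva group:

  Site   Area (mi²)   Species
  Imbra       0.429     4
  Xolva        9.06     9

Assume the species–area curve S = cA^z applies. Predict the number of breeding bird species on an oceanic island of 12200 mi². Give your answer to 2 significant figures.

61

z = ln(9/4) / ln(9.06/0.429) = 0.8109 / 3.0502 = 0.2659
c = 4 / 0.429^0.2659 = 4 / 0.7985 = 5.009
S₃ = 5.009 × 12200^0.2659 = 5.009 × 12.2 ≈ 61.12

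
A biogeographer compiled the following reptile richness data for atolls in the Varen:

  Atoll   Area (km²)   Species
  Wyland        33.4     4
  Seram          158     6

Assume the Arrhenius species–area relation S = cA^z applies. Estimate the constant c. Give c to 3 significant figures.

z = ln(S₂/S₁) / ln(A₂/A₁) = ln(6/4) / ln(158/33.4) = 0.4055 / 1.5540 = 0.2609
c = S₁ / A₁^z = 4 / 33.4^0.2609 = 4 / 2.498 = 1.601

1.60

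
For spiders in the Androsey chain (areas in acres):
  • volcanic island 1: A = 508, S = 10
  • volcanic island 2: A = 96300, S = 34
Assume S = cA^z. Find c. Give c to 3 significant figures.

z = ln(S₂/S₁) / ln(A₂/A₁) = ln(34/10) / ln(96300/508) = 1.2238 / 5.2447 = 0.2333
c = S₁ / A₁^z = 10 / 508^0.2333 = 10 / 4.279 = 2.337

2.34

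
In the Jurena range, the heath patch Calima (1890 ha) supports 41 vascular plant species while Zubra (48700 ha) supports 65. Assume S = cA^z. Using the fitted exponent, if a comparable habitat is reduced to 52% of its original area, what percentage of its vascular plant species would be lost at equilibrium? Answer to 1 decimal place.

z = ln(65/41) / ln(48700/1890) = 0.4608 / 3.2491 = 0.1418
S_new/S_old = (A_new/A_old)^z = 0.52^0.1418 = exp(0.1418 × -0.6539) = 0.9114
Fraction lost = 1 − 0.9114 = 0.08857

8.9%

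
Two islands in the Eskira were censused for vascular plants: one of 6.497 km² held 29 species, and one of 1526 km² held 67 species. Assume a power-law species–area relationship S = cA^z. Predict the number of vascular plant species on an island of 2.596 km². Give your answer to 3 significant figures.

z = ln(67/29) / ln(1526/6.497) = 0.8374 / 5.4591 = 0.1534
c = 29 / 6.497^0.1534 = 29 / 1.332 = 21.76
S₃ = 21.76 × 2.596^0.1534 = 21.76 × 1.158 ≈ 25.19

25.2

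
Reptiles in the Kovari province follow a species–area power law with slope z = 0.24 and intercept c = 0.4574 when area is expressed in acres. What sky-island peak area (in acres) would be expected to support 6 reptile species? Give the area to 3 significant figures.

45500 acres

6 = 0.4574 × A^0.24  ⇒  A^0.24 = 6/0.4574 = 13.12
ln A = ln(13.12) / 0.24 = 2.5740 / 0.24 = 10.7248
A = e^10.7248 ≈ 45470 acres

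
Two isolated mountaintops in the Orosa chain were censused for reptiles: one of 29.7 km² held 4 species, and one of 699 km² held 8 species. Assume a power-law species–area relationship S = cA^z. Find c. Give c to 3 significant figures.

1.90

z = ln(S₂/S₁) / ln(A₂/A₁) = ln(8/4) / ln(699/29.7) = 0.6931 / 3.1585 = 0.2195
c = S₁ / A₁^z = 4 / 29.7^0.2195 = 4 / 2.105 = 1.9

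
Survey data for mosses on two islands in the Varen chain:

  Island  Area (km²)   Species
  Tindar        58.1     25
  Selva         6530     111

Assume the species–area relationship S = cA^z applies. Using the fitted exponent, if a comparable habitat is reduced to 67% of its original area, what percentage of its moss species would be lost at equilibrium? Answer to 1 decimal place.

z = ln(111/25) / ln(6530/58.1) = 1.4907 / 4.7220 = 0.3157
S_new/S_old = (A_new/A_old)^z = 0.67^0.3157 = exp(0.3157 × -0.4005) = 0.8812
Fraction lost = 1 − 0.8812 = 0.1188

11.9%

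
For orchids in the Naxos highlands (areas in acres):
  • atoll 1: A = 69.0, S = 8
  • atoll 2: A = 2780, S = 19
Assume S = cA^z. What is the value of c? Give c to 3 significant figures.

2.97

z = ln(S₂/S₁) / ln(A₂/A₁) = ln(19/8) / ln(2780/69) = 0.8650 / 3.6961 = 0.2340
c = S₁ / A₁^z = 8 / 69^0.2340 = 8 / 2.694 = 2.97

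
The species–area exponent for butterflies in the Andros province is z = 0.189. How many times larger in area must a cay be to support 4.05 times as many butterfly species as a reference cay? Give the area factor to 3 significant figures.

1640

(A₂/A₁)^0.189 = 4.05, so A₂/A₁ = 4.05^(1/0.189) = 4.05^5.291
ln(A₂/A₁) = ln 4.05 / 0.189 = 1.3987 / 0.189 = 7.4006
A₂/A₁ = e^7.4006 ≈ 1637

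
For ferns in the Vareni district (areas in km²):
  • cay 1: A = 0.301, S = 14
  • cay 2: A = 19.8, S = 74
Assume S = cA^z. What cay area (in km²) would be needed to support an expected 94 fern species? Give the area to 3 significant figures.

z = ln(74/14) / ln(19.8/0.301) = 1.6650 / 4.1863 = 0.3977
c = 14 / 0.301^0.3977 = 14 / 0.6203 = 22.57
A = (94/22.57)^(1/0.3977) ⇒ ln A = ln(4.165)/0.3977 = 3.5872
A = e^3.5872 ≈ 36.13 km²

36.1 km²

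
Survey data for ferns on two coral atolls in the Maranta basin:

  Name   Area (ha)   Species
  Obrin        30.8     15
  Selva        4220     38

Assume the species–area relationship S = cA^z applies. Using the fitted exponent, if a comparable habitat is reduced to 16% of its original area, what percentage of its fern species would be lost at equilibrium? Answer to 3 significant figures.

z = ln(38/15) / ln(4220/30.8) = 0.9295 / 4.9201 = 0.1889
S_new/S_old = (A_new/A_old)^z = 0.16^0.1889 = exp(0.1889 × -1.8326) = 0.7074
Fraction lost = 1 − 0.7074 = 0.2926

29.3%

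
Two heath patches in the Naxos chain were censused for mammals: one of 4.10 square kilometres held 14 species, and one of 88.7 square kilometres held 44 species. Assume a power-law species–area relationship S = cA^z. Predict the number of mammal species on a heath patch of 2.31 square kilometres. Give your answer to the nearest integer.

z = ln(44/14) / ln(88.7/4.1) = 1.1451 / 3.0743 = 0.3725
c = 14 / 4.1^0.3725 = 14 / 1.691 = 8.277
S₃ = 8.277 × 2.31^0.3725 = 8.277 × 1.366 ≈ 11.31

11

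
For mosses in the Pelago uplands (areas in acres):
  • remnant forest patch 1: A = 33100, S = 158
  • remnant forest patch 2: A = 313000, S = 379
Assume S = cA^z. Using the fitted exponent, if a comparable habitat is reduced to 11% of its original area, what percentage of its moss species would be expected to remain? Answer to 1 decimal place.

z = ln(379/158) / ln(313000/33100) = 0.8749 / 2.2467 = 0.3894
S_new/S_old = (A_new/A_old)^z = 0.11^0.3894 = exp(0.3894 × -2.2073) = 0.4233

42.3%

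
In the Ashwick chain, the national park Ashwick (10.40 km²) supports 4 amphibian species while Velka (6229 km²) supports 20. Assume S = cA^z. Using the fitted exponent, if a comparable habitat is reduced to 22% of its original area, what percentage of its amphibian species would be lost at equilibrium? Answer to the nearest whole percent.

z = ln(20/4) / ln(6229/10.4) = 1.6094 / 6.3952 = 0.2517
S_new/S_old = (A_new/A_old)^z = 0.22^0.2517 = exp(0.2517 × -1.5141) = 0.6831
Fraction lost = 1 − 0.6831 = 0.3169

32%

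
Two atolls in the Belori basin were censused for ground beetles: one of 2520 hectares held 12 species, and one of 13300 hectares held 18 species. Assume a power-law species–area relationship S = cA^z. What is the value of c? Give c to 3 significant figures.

1.78

z = ln(S₂/S₁) / ln(A₂/A₁) = ln(18/12) / ln(13300/2520) = 0.4055 / 1.6635 = 0.2437
c = S₁ / A₁^z = 12 / 2520^0.2437 = 12 / 6.746 = 1.779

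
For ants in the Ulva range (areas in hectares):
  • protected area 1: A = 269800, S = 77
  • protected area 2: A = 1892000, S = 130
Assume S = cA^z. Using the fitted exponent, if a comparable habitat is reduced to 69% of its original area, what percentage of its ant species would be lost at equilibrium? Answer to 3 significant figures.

z = ln(130/77) / ln(1892000/269800) = 0.5237 / 1.9477 = 0.2689
S_new/S_old = (A_new/A_old)^z = 0.69^0.2689 = exp(0.2689 × -0.3711) = 0.905
Fraction lost = 1 − 0.905 = 0.09496

9.50%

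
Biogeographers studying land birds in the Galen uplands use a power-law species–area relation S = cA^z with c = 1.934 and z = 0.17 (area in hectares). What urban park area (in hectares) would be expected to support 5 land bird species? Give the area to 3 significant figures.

267 hectares

5 = 1.934 × A^0.17  ⇒  A^0.17 = 5/1.934 = 2.585
ln A = ln(2.585) / 0.17 = 0.9498 / 0.17 = 5.5873
A = e^5.5873 ≈ 267 hectares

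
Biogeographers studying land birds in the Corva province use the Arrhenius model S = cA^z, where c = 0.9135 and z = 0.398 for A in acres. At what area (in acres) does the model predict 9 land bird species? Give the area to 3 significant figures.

9 = 0.9135 × A^0.398  ⇒  A^0.398 = 9/0.9135 = 9.852
ln A = ln(9.852) / 0.398 = 2.2877 / 0.398 = 5.7480
A = e^5.7480 ≈ 313.6 acres

314 acres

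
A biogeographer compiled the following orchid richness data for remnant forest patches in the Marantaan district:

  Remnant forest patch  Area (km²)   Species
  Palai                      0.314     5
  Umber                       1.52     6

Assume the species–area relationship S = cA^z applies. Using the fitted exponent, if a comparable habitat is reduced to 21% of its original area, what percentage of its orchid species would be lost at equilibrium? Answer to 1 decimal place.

z = ln(6/5) / ln(1.52/0.314) = 0.1823 / 1.5771 = 0.1156
S_new/S_old = (A_new/A_old)^z = 0.21^0.1156 = exp(0.1156 × -1.5606) = 0.8349
Fraction lost = 1 − 0.8349 = 0.1651

16.5%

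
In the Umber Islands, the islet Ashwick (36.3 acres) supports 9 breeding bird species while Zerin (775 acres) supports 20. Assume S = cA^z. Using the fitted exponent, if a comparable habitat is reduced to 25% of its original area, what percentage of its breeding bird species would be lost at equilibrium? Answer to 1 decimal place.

z = ln(20/9) / ln(775/36.3) = 0.7985 / 3.0610 = 0.2609
S_new/S_old = (A_new/A_old)^z = 0.25^0.2609 = exp(0.2609 × -1.3863) = 0.6965
Fraction lost = 1 − 0.6965 = 0.3035

30.3%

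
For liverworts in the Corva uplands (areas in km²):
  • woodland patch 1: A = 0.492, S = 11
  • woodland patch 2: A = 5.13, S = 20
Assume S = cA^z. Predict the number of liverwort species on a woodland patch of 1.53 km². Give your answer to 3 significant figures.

14.7

z = ln(20/11) / ln(5.13/0.492) = 0.5978 / 2.3444 = 0.2550
c = 11 / 0.492^0.2550 = 11 / 0.8345 = 13.18
S₃ = 13.18 × 1.53^0.2550 = 13.18 × 1.115 ≈ 14.69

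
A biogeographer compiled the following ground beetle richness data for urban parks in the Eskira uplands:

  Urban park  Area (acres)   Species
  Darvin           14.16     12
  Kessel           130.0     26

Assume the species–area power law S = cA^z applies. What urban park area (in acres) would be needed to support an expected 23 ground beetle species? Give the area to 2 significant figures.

z = ln(26/12) / ln(130/14.16) = 0.7732 / 2.2171 = 0.3487
c = 12 / 14.16^0.3487 = 12 / 2.52 = 4.762
A = (23/4.762)^(1/0.3487) ⇒ ln A = ln(4.83)/0.3487 = 4.5160
A = e^4.5160 ≈ 91.47 acres

91 acres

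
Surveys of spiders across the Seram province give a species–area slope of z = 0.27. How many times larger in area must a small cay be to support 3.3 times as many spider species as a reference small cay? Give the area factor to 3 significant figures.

83.3

(A₂/A₁)^0.27 = 3.3, so A₂/A₁ = 3.3^(1/0.27) = 3.3^3.704
ln(A₂/A₁) = ln 3.3 / 0.27 = 1.1939 / 0.27 = 4.4219
A₂/A₁ = e^4.4219 ≈ 83.26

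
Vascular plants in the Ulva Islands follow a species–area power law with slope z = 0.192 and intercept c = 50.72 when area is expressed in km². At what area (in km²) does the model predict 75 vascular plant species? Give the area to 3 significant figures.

75 = 50.72 × A^0.192  ⇒  A^0.192 = 75/50.72 = 1.479
ln A = ln(1.479) / 0.192 = 0.3912 / 0.192 = 2.0373
A = e^2.0373 ≈ 7.67 km²

7.67 km²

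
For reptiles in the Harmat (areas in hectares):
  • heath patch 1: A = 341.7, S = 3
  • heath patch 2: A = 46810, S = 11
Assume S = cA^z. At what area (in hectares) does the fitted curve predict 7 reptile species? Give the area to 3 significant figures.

8450 hectares

z = ln(11/3) / ln(46810/341.7) = 1.2993 / 4.9199 = 0.2641
c = 3 / 341.7^0.2641 = 3 / 4.668 = 0.6427
A = (7/0.6427)^(1/0.2641) ⇒ ln A = ln(10.89)/0.2641 = 9.0423
A = e^9.0423 ≈ 8454 hectares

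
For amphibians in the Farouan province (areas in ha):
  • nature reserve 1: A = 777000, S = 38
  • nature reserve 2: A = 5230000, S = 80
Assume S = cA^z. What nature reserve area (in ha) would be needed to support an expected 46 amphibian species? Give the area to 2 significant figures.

z = ln(80/38) / ln(5230000/777000) = 0.7444 / 1.9067 = 0.3904
c = 38 / 777000^0.3904 = 38 / 199.4 = 0.1905
A = (46/0.1905)^(1/0.3904) ⇒ ln A = ln(241.4)/0.3904 = 14.0525
A = e^14.0525 ≈ 1267482 ha

1300000 ha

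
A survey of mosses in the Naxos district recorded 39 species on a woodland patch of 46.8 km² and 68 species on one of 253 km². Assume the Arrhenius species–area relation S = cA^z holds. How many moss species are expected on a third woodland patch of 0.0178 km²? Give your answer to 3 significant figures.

2.91

z = ln(68/39) / ln(253/46.8) = 0.5559 / 1.6875 = 0.3294
c = 39 / 46.8^0.3294 = 39 / 3.55 = 10.99
S₃ = 10.99 × 0.0178^0.3294 = 10.99 × 0.2652 ≈ 2.913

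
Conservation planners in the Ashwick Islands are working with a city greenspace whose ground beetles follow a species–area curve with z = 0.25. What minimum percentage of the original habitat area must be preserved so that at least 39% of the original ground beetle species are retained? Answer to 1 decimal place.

Need (A_new/A_old)^0.25 = 0.39, so A_new/A_old = 0.39^(1/0.25) = 0.39^4
ln(A_new/A_old) = ln 0.39 / 0.25 = -0.9416 / 0.25 = -3.7664
A_new/A_old = e^-3.7664 ≈ 0.02313

2.3%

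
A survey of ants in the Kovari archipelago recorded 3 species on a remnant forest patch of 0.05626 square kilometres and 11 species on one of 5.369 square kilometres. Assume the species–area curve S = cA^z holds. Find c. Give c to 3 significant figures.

6.81

z = ln(S₂/S₁) / ln(A₂/A₁) = ln(11/3) / ln(5.369/0.05626) = 1.2993 / 4.5584 = 0.2850
c = S₁ / A₁^z = 3 / 0.05626^0.2850 = 3 / 0.4403 = 6.813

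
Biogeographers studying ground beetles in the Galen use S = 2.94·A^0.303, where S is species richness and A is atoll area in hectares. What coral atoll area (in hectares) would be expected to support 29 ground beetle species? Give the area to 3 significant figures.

29 = 2.94 × A^0.303  ⇒  A^0.303 = 29/2.94 = 9.864
ln A = ln(9.864) / 0.303 = 2.2889 / 0.303 = 7.5541
A = e^7.5541 ≈ 1909 hectares

1910 hectares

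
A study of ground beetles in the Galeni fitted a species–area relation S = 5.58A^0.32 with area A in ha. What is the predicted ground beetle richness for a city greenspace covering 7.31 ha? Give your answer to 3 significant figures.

10.5

S = 5.58 × 7.31^0.32
ln S = ln 5.58 + 0.32 × ln 7.31 = 1.7192 + 0.32 × 1.9892 = 2.3557
S = e^2.3557 ≈ 10.55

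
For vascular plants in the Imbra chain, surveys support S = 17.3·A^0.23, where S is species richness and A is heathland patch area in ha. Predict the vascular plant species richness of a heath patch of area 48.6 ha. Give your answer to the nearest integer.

S = 17.3 × 48.6^0.23 = 17.3 × 2.443 ≈ 42.26

42 species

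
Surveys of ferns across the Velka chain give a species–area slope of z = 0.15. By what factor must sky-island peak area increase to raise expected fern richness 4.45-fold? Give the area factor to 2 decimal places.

21008.74

(A₂/A₁)^0.15 = 4.45, so A₂/A₁ = 4.45^(1/0.15) = 4.45^6.667
ln(A₂/A₁) = ln 4.45 / 0.15 = 1.4929 / 0.15 = 9.9527
A₂/A₁ = e^9.9527 ≈ 21009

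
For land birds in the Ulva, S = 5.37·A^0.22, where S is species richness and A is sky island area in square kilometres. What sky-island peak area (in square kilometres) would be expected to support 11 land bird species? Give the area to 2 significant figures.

11 = 5.37 × A^0.22  ⇒  A^0.22 = 11/5.37 = 2.048
ln A = ln(2.048) / 0.22 = 0.7171 / 0.22 = 3.2594
A = e^3.2594 ≈ 26.03 square kilometres

26 square kilometres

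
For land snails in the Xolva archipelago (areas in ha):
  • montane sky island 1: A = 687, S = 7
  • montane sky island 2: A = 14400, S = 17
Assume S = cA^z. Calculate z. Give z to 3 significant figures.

0.292

Taking logs: ln S = ln c + z ln A, so z = (ln S₂ − ln S₁)/(ln A₂ − ln A₁).
z = ln(17/7) / ln(14400/687) = ln(2.429) / ln(20.96) = 0.8873 / 3.0426 = 0.2916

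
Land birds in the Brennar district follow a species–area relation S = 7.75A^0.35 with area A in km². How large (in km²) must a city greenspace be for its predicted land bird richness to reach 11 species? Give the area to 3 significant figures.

2.72 km²

11 = 7.75 × A^0.35  ⇒  A^0.35 = 11/7.75 = 1.419
ln A = ln(1.419) / 0.35 = 0.3502 / 0.35 = 1.0006
A = e^1.0006 ≈ 2.72 km²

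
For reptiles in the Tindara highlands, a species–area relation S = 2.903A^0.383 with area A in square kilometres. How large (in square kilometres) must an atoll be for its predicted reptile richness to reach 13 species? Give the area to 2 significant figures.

13 = 2.903 × A^0.383  ⇒  A^0.383 = 13/2.903 = 4.478
ln A = ln(4.478) / 0.383 = 1.4992 / 0.383 = 3.9144
A = e^3.9144 ≈ 50.12 square kilometres

50 square kilometres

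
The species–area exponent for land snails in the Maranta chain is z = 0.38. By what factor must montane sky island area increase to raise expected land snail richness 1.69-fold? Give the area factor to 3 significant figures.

3.98

(A₂/A₁)^0.38 = 1.69, so A₂/A₁ = 1.69^(1/0.38) = 1.69^2.632
ln(A₂/A₁) = ln 1.69 / 0.38 = 0.5247 / 0.38 = 1.3809
A₂/A₁ = e^1.3809 ≈ 3.978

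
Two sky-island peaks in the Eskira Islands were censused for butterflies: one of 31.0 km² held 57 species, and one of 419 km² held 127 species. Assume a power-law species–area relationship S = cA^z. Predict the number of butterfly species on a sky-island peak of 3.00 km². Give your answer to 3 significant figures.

z = ln(127/57) / ln(419/31) = 0.8011 / 2.6039 = 0.3077
c = 57 / 31^0.3077 = 57 / 2.876 = 19.82
S₃ = 19.82 × 3^0.3077 = 19.82 × 1.402 ≈ 27.79

27.8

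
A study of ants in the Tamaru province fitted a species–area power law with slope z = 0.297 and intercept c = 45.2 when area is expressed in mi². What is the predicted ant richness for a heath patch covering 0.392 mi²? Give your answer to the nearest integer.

S = 45.2 × 0.392^0.297 = 45.2 × 0.7572 ≈ 34.23

34 species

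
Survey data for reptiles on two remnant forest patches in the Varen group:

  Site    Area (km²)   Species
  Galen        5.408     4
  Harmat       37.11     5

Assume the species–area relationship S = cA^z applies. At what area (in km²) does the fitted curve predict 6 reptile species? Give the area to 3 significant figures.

z = ln(5/4) / ln(37.11/5.408) = 0.2231 / 1.9260 = 0.1159
c = 4 / 5.408^0.1159 = 4 / 1.216 = 3.29
A = (6/3.29)^(1/0.1159) ⇒ ln A = ln(1.824)/0.1159 = 5.1875
A = e^5.1875 ≈ 179 km²

179 km²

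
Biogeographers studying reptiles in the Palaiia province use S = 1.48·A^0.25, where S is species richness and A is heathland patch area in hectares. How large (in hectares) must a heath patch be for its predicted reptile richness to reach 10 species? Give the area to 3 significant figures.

2080 hectares

10 = 1.48 × A^0.25  ⇒  A^0.25 = 10/1.48 = 6.757
ln A = ln(6.757) / 0.25 = 1.9105 / 0.25 = 7.6422
A = e^7.6422 ≈ 2084 hectares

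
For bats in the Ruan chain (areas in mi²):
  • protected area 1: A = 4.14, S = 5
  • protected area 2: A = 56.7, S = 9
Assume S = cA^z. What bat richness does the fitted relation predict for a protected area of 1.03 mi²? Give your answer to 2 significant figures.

z = ln(9/5) / ln(56.7/4.14) = 0.5878 / 2.6171 = 0.2246
c = 5 / 4.14^0.2246 = 5 / 1.376 = 3.634
S₃ = 3.634 × 1.03^0.2246 = 3.634 × 1.007 ≈ 3.658

3.7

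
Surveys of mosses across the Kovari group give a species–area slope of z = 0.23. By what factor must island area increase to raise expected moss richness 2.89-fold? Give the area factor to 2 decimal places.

(A₂/A₁)^0.23 = 2.89, so A₂/A₁ = 2.89^(1/0.23) = 2.89^4.348
ln(A₂/A₁) = ln 2.89 / 0.23 = 1.0613 / 0.23 = 4.6142
A₂/A₁ = e^4.6142 ≈ 100.9

100.90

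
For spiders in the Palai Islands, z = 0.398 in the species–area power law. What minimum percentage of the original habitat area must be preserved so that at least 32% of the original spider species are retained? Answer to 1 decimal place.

5.7%

Need (A_new/A_old)^0.398 = 0.32, so A_new/A_old = 0.32^(1/0.398) = 0.32^2.513
ln(A_new/A_old) = ln 0.32 / 0.398 = -1.1394 / 0.398 = -2.8629
A_new/A_old = e^-2.8629 ≈ 0.0571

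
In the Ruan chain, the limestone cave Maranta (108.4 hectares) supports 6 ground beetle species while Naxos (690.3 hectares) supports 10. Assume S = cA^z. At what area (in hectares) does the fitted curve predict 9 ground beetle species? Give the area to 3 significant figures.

471 hectares

z = ln(10/6) / ln(690.3/108.4) = 0.5108 / 1.8513 = 0.2759
c = 6 / 108.4^0.2759 = 6 / 3.644 = 1.647
A = (9/1.647)^(1/0.2759) ⇒ ln A = ln(5.465)/0.2759 = 6.1553
A = e^6.1553 ≈ 471.2 hectares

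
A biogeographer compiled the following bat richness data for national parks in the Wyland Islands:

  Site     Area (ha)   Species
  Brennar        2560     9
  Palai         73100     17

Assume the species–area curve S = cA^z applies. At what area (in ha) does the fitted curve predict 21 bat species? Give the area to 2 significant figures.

z = ln(17/9) / ln(73100/2560) = 0.6360 / 3.3518 = 0.1897
c = 9 / 2560^0.1897 = 9 / 4.433 = 2.03
A = (21/2.03)^(1/0.1897) ⇒ ln A = ln(10.34)/0.1897 = 12.3132
A = e^12.3132 ≈ 222623 ha

220000 ha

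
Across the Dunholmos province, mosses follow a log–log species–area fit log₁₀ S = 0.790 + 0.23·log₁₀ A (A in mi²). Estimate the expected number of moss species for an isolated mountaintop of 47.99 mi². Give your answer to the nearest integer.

15

S = 6.166 × 47.99^0.23
ln S = ln 6.166 + 0.23 × ln 47.99 = 1.8190 + 0.23 × 3.8710 = 2.7094
S = e^2.7094 ≈ 15.02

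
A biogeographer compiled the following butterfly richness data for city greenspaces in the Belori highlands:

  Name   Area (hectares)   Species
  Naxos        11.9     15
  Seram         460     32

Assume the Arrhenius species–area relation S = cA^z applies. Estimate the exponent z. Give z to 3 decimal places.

0.207

Taking logs: ln S = ln c + z ln A, so z = (ln S₂ − ln S₁)/(ln A₂ − ln A₁).
z = ln(32/15) / ln(460/11.9) = ln(2.133) / ln(38.66) = 0.7577 / 3.6547 = 0.2073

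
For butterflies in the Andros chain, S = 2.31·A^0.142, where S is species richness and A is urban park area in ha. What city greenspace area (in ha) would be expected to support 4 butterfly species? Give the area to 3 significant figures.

4 = 2.31 × A^0.142  ⇒  A^0.142 = 4/2.31 = 1.732
ln A = ln(1.732) / 0.142 = 0.5490 / 0.142 = 3.8665
A = e^3.8665 ≈ 47.78 ha

47.8 ha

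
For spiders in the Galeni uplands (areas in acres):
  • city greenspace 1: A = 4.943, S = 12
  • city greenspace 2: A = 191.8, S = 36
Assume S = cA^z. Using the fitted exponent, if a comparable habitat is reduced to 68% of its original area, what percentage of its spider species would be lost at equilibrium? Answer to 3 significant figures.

10.9%

z = ln(36/12) / ln(191.8/4.943) = 1.0986 / 3.6585 = 0.3003
S_new/S_old = (A_new/A_old)^z = 0.68^0.3003 = exp(0.3003 × -0.3857) = 0.8906
Fraction lost = 1 − 0.8906 = 0.1094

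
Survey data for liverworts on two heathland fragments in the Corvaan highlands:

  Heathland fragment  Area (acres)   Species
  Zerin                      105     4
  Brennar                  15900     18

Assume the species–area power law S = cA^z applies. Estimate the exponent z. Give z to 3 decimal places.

0.300

Taking logs: ln S = ln c + z ln A, so z = (ln S₂ − ln S₁)/(ln A₂ − ln A₁).
z = ln(18/4) / ln(15900/105) = ln(4.5) / ln(151.4) = 1.5041 / 5.0201 = 0.2996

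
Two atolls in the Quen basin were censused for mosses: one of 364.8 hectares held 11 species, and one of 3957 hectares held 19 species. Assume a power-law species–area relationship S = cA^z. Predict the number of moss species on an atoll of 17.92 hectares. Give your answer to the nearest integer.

6

z = ln(19/11) / ln(3957/364.8) = 0.5465 / 2.3839 = 0.2293
c = 11 / 364.8^0.2293 = 11 / 3.867 = 2.844
S₃ = 2.844 × 17.92^0.2293 = 2.844 × 1.938 ≈ 5.513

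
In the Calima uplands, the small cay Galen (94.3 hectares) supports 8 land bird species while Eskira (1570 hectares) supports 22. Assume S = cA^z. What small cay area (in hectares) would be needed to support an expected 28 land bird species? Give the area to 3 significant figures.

z = ln(22/8) / ln(1570/94.3) = 1.0116 / 2.8123 = 0.3597
c = 8 / 94.3^0.3597 = 8 / 5.131 = 1.559
A = (28/1.559)^(1/0.3597) ⇒ ln A = ln(17.96)/0.3597 = 8.0293
A = e^8.0293 ≈ 3070 hectares

3070 hectares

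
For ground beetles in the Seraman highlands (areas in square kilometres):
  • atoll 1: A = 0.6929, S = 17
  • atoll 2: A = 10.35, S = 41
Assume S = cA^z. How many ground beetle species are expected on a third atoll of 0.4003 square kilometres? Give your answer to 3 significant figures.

z = ln(41/17) / ln(10.35/0.6929) = 0.8804 / 2.7039 = 0.3256
c = 17 / 0.6929^0.3256 = 17 / 0.8874 = 19.16
S₃ = 19.16 × 0.4003^0.3256 = 19.16 × 0.7422 ≈ 14.22

14.2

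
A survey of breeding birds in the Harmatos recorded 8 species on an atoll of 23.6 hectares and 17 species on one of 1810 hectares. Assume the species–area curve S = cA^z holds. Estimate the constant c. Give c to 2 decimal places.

z = ln(S₂/S₁) / ln(A₂/A₁) = ln(17/8) / ln(1810/23.6) = 0.7538 / 4.3398 = 0.1737
c = S₁ / A₁^z = 8 / 23.6^0.1737 = 8 / 1.732 = 4.62

4.62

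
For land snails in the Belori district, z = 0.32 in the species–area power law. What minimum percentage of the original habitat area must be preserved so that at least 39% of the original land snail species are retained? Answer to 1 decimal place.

Need (A_new/A_old)^0.32 = 0.39, so A_new/A_old = 0.39^(1/0.32) = 0.39^3.125
ln(A_new/A_old) = ln 0.39 / 0.32 = -0.9416 / 0.32 = -2.9425
A_new/A_old = e^-2.9425 ≈ 0.05273

5.3%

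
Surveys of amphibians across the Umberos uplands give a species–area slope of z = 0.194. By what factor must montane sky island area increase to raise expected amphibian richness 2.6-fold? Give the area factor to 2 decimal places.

(A₂/A₁)^0.194 = 2.6, so A₂/A₁ = 2.6^(1/0.194) = 2.6^5.155
ln(A₂/A₁) = ln 2.6 / 0.194 = 0.9555 / 0.194 = 4.9253
A₂/A₁ = e^4.9253 ≈ 137.7

137.73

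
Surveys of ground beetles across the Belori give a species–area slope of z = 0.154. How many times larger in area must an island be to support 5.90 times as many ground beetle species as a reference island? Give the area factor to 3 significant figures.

(A₂/A₁)^0.154 = 5.9, so A₂/A₁ = 5.9^(1/0.154) = 5.9^6.494
ln(A₂/A₁) = ln 5.9 / 0.154 = 1.7750 / 0.154 = 11.5257
A₂/A₁ = e^11.5257 ≈ 101282

101000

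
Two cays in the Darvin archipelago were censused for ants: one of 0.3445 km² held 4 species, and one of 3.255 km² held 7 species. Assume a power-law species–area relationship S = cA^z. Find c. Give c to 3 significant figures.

z = ln(S₂/S₁) / ln(A₂/A₁) = ln(7/4) / ln(3.255/0.3445) = 0.5596 / 2.2459 = 0.2492
c = S₁ / A₁^z = 4 / 0.3445^0.2492 = 4 / 0.7668 = 5.217

5.22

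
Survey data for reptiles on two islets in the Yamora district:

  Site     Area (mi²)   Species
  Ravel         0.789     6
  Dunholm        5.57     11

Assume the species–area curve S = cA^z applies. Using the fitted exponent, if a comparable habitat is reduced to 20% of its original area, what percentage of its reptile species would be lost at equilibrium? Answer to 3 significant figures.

z = ln(11/6) / ln(5.57/0.789) = 0.6061 / 1.9544 = 0.3101
S_new/S_old = (A_new/A_old)^z = 0.2^0.3101 = exp(0.3101 × -1.6094) = 0.607
Fraction lost = 1 − 0.607 = 0.393

39.3%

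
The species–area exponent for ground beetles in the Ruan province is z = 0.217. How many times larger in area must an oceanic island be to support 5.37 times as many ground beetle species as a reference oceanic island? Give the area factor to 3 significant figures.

(A₂/A₁)^0.217 = 5.37, so A₂/A₁ = 5.37^(1/0.217) = 5.37^4.608
ln(A₂/A₁) = ln 5.37 / 0.217 = 1.6808 / 0.217 = 7.7458
A₂/A₁ = e^7.7458 ≈ 2312

2310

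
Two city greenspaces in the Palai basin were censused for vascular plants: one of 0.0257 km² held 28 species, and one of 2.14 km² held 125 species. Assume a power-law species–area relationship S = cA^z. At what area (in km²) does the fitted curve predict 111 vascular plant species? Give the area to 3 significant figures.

1.51 km²

z = ln(125/28) / ln(2.14/0.0257) = 1.4961 / 4.4221 = 0.3383
c = 28 / 0.0257^0.3383 = 28 / 0.2898 = 96.63
A = (111/96.63)^(1/0.3383) ⇒ ln A = ln(1.149)/0.3383 = 0.4097
A = e^0.4097 ≈ 1.506 km²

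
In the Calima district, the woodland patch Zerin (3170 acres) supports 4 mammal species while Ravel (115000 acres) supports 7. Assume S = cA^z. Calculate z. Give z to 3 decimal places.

0.156

Taking logs: ln S = ln c + z ln A, so z = (ln S₂ − ln S₁)/(ln A₂ − ln A₁).
z = ln(7/4) / ln(115000/3170) = ln(1.75) / ln(36.28) = 0.5596 / 3.5912 = 0.1558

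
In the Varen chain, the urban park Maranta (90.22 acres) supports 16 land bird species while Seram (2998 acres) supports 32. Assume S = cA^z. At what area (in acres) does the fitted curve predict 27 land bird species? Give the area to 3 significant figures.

z = ln(32/16) / ln(2998/90.22) = 0.6931 / 3.5034 = 0.1978
c = 16 / 90.22^0.1978 = 16 / 2.437 = 6.566
A = (27/6.566)^(1/0.1978) ⇒ ln A = ln(4.112)/0.1978 = 7.1470
A = e^7.1470 ≈ 1270 acres

1270 acres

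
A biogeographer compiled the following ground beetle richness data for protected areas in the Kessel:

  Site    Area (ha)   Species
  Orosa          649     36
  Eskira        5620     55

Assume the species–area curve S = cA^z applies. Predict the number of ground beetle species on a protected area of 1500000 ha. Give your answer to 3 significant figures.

z = ln(55/36) / ln(5620/649) = 0.4238 / 2.1587 = 0.1963
c = 36 / 649^0.1963 = 36 / 3.566 = 10.1
S₃ = 10.1 × 1500000^0.1963 = 10.1 × 16.31 ≈ 164.7

165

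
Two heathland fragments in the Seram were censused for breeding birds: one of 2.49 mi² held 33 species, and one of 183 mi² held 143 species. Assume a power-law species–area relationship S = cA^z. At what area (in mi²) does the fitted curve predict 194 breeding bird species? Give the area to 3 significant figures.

z = ln(143/33) / ln(183/2.49) = 1.4663 / 4.2972 = 0.3412
c = 33 / 2.49^0.3412 = 33 / 1.365 = 24.17
A = (194/24.17)^(1/0.3412) ⇒ ln A = ln(8.026)/0.3412 = 6.1033
A = e^6.1033 ≈ 447.4 mi²

447 mi²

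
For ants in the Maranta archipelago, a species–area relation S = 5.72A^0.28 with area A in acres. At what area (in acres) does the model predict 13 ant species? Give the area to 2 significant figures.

13 = 5.72 × A^0.28  ⇒  A^0.28 = 13/5.72 = 2.273
ln A = ln(2.273) / 0.28 = 0.8210 / 0.28 = 2.9321
A = e^2.9321 ≈ 18.77 acres

19 acres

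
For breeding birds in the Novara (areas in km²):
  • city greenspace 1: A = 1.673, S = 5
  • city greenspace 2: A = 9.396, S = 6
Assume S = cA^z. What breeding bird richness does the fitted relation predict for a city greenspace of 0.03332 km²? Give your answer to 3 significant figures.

z = ln(6/5) / ln(9.396/1.673) = 0.1823 / 1.7257 = 0.1057
c = 5 / 1.673^0.1057 = 5 / 1.056 = 4.735
S₃ = 4.735 × 0.03332^0.1057 = 4.735 × 0.6981 ≈ 3.306

3.31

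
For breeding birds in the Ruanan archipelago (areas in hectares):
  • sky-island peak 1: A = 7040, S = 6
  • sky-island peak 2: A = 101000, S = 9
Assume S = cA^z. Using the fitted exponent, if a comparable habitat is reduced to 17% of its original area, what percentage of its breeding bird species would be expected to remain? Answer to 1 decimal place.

z = ln(9/6) / ln(101000/7040) = 0.4055 / 2.6635 = 0.1522
S_new/S_old = (A_new/A_old)^z = 0.17^0.1522 = exp(0.1522 × -1.7720) = 0.7636

76.4%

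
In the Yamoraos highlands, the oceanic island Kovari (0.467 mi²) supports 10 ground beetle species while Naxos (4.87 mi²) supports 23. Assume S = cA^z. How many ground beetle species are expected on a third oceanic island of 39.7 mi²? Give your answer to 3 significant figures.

48.5

z = ln(23/10) / ln(4.87/0.467) = 0.8329 / 2.3445 = 0.3553
c = 10 / 0.467^0.3553 = 10 / 0.763 = 13.11
S₃ = 13.11 × 39.7^0.3553 = 13.11 × 3.698 ≈ 48.47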